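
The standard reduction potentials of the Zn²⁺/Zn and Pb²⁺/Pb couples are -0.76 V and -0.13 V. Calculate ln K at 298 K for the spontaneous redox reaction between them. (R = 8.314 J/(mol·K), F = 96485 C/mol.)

ln K = 49.1

E°_cell = -0.13 − (-0.76) = 0.63 V, with n = 2 electrons transferred.
At equilibrium E = 0, so the Nernst equation gives ln K = nFE°/RT = (2)(96485)(0.63)/((8.314)(298)) = 49.07.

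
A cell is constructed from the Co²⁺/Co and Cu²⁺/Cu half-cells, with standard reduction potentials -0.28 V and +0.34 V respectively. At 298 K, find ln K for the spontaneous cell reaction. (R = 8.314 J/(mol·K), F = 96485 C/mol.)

ln K = 48.3

E°_cell = +0.34 − (-0.28) = 0.62 V, with n = 2 electrons transferred.
At equilibrium E = 0, so the Nernst equation gives ln K = nFE°/RT = (2)(96485)(0.62)/((8.314)(298)) = 48.29.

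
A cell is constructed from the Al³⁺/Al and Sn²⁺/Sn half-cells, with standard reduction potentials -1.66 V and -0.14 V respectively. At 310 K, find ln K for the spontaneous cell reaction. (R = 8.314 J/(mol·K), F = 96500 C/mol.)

E°_cell = -0.14 − (-1.66) = 1.52 V, with n = 6 electrons transferred.
At equilibrium E = 0, so the Nernst equation gives ln K = nFE°/RT = (6)(96500)(1.52)/((8.314)(310)) = 341.47.

ln K = 341.5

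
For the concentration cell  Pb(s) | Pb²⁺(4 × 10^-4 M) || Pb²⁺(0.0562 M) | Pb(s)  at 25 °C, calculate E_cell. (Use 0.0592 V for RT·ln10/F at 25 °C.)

0.064 V

Both half-cells are Pb²⁺/Pb, so E°_cell = 0. The concentrated side is the cathode; the cell reaction moves Pb²⁺ from high to low concentration with n = 2.
Q = [Pb²⁺]_dilute/[Pb²⁺]_conc = 4 × 10^-4/0.0562 = 0.00712.
E = 0 − (0.0592/2) log Q = −(0.0592/2)(-2.148) = 0.0636 V.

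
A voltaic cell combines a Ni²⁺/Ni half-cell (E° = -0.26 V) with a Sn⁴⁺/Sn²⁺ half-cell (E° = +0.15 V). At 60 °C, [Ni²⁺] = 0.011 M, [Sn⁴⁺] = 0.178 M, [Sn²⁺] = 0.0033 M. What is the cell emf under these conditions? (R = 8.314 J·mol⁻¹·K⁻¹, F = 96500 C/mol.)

0.532 V

The Sn⁴⁺/Sn²⁺ couple has the higher reduction potential and acts as the cathode, so E°_cell = +0.15 − (-0.26) = 0.41 V.
Balancing electrons gives n = 2; the reaction quotient is Q = [Ni²⁺]·[Sn²⁺]/[Sn⁴⁺] = 2.04 × 10^-4.
E = E° − (RT/nF) ln Q = 0.41 − (8.314×333)/(2×96500) × (-8.498) = 0.410 + 0.122 = 0.532 V.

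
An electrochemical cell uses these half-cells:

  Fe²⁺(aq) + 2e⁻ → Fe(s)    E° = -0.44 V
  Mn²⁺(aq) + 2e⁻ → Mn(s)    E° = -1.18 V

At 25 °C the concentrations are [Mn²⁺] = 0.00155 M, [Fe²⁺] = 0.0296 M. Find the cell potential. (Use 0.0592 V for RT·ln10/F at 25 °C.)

0.778 V

The Fe²⁺/Fe couple has the higher reduction potential and acts as the cathode, so E°_cell = -0.44 − (-1.18) = 0.74 V.
Balancing electrons gives n = 2; the reaction quotient is Q = [Mn²⁺]/[Fe²⁺] = 0.0524.
At 25 °C, E = E° − (0.0592/n) log Q = 0.74 − (0.0592/2)(-1.281) = 0.740 + 0.038 = 0.778 V.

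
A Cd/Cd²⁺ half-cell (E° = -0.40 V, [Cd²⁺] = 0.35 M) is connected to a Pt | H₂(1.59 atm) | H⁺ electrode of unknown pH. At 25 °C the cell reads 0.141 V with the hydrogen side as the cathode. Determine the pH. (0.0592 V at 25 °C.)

pH = 4.50

E°_cell = 0.40 V and n = 2.
log Q = n(E° − E)/0.0592 = 2×(0.40 − 0.141)/0.0592 = 8.750.
With Q = [Cd²⁺]·P(H₂) / [H⁺]^2, solving for [H⁺] gives log[H⁺] = -4.502, so pH = 4.50.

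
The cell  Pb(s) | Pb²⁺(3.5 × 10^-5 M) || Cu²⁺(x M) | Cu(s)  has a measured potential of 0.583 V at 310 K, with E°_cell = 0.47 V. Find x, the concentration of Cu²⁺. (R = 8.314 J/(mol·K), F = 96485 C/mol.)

0.17 M

From the Nernst equation, ln Q = nF(E° − E)/RT = 2×96485×(0.47 − 0.583)/(8.314×310) = -8.461, so Q = 2.12 × 10^-4.
With Q = [Pb²⁺]/[Cu²⁺] and the known concentrations, [Cu²⁺] in the denominator gives [Cu²⁺] = 0.17 M.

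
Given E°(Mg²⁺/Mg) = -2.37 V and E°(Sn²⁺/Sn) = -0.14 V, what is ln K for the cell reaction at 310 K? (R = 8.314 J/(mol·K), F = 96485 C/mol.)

E°_cell = -0.14 − (-2.37) = 2.23 V, with n = 2 electrons transferred.
At equilibrium E = 0, so the Nernst equation gives ln K = nFE°/RT = (2)(96485)(2.23)/((8.314)(310)) = 166.96.

ln K = 167.0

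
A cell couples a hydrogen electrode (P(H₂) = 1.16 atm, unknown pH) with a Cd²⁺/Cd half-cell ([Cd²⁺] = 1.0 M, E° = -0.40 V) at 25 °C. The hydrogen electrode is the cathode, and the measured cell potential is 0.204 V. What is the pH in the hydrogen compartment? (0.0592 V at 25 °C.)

pH = 3.28

E°_cell = 0.40 V and n = 2.
log Q = n(E° − E)/0.0592 = 2×(0.40 − 0.204)/0.0592 = 6.622.
With Q = [Cd²⁺]·P(H₂) / [H⁺]^2, solving for [H⁺] gives log[H⁺] = -3.279, so pH = 3.28.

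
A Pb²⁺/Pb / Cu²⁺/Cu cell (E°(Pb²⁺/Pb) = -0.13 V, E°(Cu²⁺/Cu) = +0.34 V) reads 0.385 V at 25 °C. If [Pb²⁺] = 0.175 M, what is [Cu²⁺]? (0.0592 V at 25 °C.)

2.4 × 10^-4 M

From the Nernst equation, log Q = n(E° − E)/0.0592 = 2(0.47 − 0.385)/0.0592 = 2.872, so Q = 744.
With Q = [Pb²⁺]/[Cu²⁺] and the known concentrations, [Cu²⁺] in the denominator gives [Cu²⁺] = 2.4 × 10^-4 M.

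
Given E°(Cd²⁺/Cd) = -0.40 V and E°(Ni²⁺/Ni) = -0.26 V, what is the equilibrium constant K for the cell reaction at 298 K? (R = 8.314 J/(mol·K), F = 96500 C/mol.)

E°_cell = -0.26 − (-0.40) = 0.14 V, with n = 2 electrons transferred.
At equilibrium E = 0, so the Nernst equation gives ln K = nFE°/RT = (2)(96500)(0.14)/((8.314)(298)) = 10.91.
K = e^10.91 = 5.4 × 10^4.

5.4 × 10^4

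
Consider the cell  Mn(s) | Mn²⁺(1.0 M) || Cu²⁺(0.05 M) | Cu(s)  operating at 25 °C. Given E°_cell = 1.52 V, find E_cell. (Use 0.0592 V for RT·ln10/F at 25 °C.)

Balancing electrons gives n = 2; the reaction quotient is Q = [Mn²⁺]/[Cu²⁺] = 20.0.
At 25 °C, E = E° − (0.0592/n) log Q = 1.52 − (0.0592/2)(1.301) = 1.520 − 0.039 = 1.481 V.

1.48 V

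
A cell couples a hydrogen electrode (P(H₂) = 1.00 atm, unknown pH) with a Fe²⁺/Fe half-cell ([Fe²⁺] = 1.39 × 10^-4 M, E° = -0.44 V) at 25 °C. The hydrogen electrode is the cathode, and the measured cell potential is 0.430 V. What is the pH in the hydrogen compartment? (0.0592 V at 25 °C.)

E°_cell = 0.44 V and n = 2.
log Q = n(E° − E)/0.0592 = 2×(0.44 − 0.430)/0.0592 = 0.338.
With Q = [Fe²⁺]·P(H₂) / [H⁺]^2, solving for [H⁺] gives log[H⁺] = -2.097, so pH = 2.10.

pH = 2.10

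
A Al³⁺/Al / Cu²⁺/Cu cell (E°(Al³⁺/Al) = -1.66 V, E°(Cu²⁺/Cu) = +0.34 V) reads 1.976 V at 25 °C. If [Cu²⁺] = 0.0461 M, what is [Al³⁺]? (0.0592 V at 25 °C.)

From the Nernst equation, log Q = n(E° − E)/0.0592 = 6(2.00 − 1.976)/0.0592 = 2.432, so Q = 271.
With Q = [Al³⁺]^2/[Cu²⁺]^3 and the known concentrations, [Al³⁺]^2 in the numerator gives [Al³⁺] = 0.16 M.

0.16 M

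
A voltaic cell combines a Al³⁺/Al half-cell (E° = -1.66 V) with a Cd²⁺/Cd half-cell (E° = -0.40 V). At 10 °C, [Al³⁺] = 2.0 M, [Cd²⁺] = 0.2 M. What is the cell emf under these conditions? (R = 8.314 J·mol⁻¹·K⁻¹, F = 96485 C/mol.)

1.23 V

The Cd²⁺/Cd couple has the higher reduction potential and acts as the cathode, so E°_cell = -0.40 − (-1.66) = 1.26 V.
Balancing electrons gives n = 6; the reaction quotient is Q = [Al³⁺]^2/[Cd²⁺]^3 = 500.
E = E° − (RT/nF) ln Q = 1.26 − (8.314×283)/(6×96485) × (6.215) = 1.260 − 0.025 = 1.235 V.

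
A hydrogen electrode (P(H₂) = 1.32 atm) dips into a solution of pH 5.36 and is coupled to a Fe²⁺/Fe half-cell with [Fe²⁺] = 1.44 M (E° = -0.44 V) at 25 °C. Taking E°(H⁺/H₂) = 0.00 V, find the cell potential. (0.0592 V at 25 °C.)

0.11 V

The hydrogen couple is the cathode, so E°_cell = 0.44 V; n = 2.
[H⁺] = 10^(−5.36) = 4.4 × 10^-6 M, and Q = [Fe²⁺]·P(H₂) / [H⁺]^2 = 9.98 × 10^10.
E = E° − (0.0592/2) log Q = 0.44 − (0.0592/2)(10.999) = 0.114 V.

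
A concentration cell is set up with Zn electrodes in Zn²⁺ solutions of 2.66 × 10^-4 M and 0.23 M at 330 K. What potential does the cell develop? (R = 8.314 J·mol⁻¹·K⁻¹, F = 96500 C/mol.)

0.096 V

Both half-cells are Zn²⁺/Zn, so E°_cell = 0. The concentrated side is the cathode; the cell reaction moves Zn²⁺ from high to low concentration with n = 2.
Q = [Zn²⁺]_dilute/[Zn²⁺]_conc = 2.66 × 10^-4/0.23 = 0.00116.
E = 0 − (RT/nF) ln Q = −((8.314×330)/(2×96500))(-6.762) = 0.0961 V.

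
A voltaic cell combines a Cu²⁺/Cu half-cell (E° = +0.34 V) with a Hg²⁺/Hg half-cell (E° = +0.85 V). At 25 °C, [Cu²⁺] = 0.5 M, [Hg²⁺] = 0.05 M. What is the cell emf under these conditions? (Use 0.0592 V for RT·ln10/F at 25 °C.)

0.480 V

The Hg²⁺/Hg couple has the higher reduction potential and acts as the cathode, so E°_cell = +0.85 − (+0.34) = 0.51 V.
Balancing electrons gives n = 2; the reaction quotient is Q = [Cu²⁺]/[Hg²⁺] = 10.0.
At 25 °C, E = E° − (0.0592/n) log Q = 0.51 − (0.0592/2)(1.000) = 0.510 − 0.030 = 0.480 V.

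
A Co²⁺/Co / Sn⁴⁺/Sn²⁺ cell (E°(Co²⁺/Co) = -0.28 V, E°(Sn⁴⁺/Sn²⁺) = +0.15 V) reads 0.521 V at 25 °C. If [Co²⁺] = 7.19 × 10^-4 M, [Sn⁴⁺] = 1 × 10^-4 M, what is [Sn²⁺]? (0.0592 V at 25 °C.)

1.2 × 10^-4 M

From the Nernst equation, log Q = n(E° − E)/0.0592 = 2(0.43 − 0.521)/0.0592 = -3.074, so Q = 8.43 × 10^-4.
With Q = [Co²⁺]·[Sn²⁺]/[Sn⁴⁺] and the known concentrations, [Sn²⁺] in the numerator gives [Sn²⁺] = 1.2 × 10^-4 M.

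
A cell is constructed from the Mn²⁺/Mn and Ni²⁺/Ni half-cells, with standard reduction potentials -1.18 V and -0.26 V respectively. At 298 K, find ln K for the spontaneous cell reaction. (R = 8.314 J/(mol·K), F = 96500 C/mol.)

E°_cell = -0.26 − (-1.18) = 0.92 V, with n = 2 electrons transferred.
At equilibrium E = 0, so the Nernst equation gives ln K = nFE°/RT = (2)(96500)(0.92)/((8.314)(298)) = 71.67.

ln K = 71.7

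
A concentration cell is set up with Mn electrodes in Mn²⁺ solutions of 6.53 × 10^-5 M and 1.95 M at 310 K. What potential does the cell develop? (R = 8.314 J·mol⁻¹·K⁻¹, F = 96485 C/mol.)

0.14 V

Both half-cells are Mn²⁺/Mn, so E°_cell = 0. The concentrated side is the cathode; the cell reaction moves Mn²⁺ from high to low concentration with n = 2.
Q = [Mn²⁺]_dilute/[Mn²⁺]_conc = 6.53 × 10^-5/1.95 = 3.35 × 10^-5.
E = 0 − (RT/nF) ln Q = −((8.314×310)/(2×96485))(-10.304) = 0.1376 V.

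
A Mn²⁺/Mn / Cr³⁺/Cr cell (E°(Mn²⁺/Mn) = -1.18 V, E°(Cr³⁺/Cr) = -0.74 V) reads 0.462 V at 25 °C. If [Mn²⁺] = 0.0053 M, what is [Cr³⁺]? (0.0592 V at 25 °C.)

0.005 M

From the Nernst equation, log Q = n(E° − E)/0.0592 = 6(0.44 − 0.462)/0.0592 = -2.230, so Q = 0.00589.
With Q = [Mn²⁺]^3/[Cr³⁺]^2 and the known concentrations, [Cr³⁺]^2 in the denominator gives [Cr³⁺] = 0.005 M.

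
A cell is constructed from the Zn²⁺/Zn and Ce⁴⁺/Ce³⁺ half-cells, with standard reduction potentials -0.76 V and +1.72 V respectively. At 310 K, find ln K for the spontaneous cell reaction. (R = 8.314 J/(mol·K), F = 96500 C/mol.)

ln K = 185.7

E°_cell = +1.72 − (-0.76) = 2.48 V, with n = 2 electrons transferred.
At equilibrium E = 0, so the Nernst equation gives ln K = nFE°/RT = (2)(96500)(2.48)/((8.314)(310)) = 185.71.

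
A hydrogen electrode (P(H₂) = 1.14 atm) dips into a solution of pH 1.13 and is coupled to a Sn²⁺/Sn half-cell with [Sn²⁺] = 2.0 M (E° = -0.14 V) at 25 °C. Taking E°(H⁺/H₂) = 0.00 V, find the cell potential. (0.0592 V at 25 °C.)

0.063 V

The hydrogen couple is the cathode, so E°_cell = 0.14 V; n = 2.
[H⁺] = 10^(−1.13) = 0.074 M, and Q = [Sn²⁺]·P(H₂) / [H⁺]^2 = 415.
E = E° − (0.0592/2) log Q = 0.14 − (0.0592/2)(2.618) = 0.063 V.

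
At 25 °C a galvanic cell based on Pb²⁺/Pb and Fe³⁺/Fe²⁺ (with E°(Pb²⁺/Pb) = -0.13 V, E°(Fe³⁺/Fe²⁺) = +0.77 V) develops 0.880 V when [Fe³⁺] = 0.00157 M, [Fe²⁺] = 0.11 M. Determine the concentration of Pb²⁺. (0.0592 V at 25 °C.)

From the Nernst equation, log Q = n(E° − E)/0.0592 = 2(0.90 − 0.880)/0.0592 = 0.676, so Q = 4.74.
With Q = [Pb²⁺]·[Fe²⁺]^2/[Fe³⁺]^2 and the known concentrations, [Pb²⁺] in the numerator gives [Pb²⁺] = 9.7 × 10^-4 M.

9.7 × 10^-4 M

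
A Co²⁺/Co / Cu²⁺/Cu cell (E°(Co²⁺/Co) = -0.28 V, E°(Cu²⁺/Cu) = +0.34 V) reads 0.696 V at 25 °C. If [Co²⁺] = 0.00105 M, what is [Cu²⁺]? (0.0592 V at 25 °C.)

0.39 M

From the Nernst equation, log Q = n(E° − E)/0.0592 = 2(0.62 − 0.696)/0.0592 = -2.568, so Q = 0.00271.
With Q = [Co²⁺]/[Cu²⁺] and the known concentrations, [Cu²⁺] in the denominator gives [Cu²⁺] = 0.39 M.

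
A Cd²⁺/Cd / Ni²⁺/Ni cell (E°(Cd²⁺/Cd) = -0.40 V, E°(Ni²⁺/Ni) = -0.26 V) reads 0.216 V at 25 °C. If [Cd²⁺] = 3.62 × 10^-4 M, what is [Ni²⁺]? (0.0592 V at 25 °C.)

From the Nernst equation, log Q = n(E° − E)/0.0592 = 2(0.14 − 0.216)/0.0592 = -2.568, so Q = 0.00271.
With Q = [Cd²⁺]/[Ni²⁺] and the known concentrations, [Ni²⁺] in the denominator gives [Ni²⁺] = 0.13 M.

0.13 M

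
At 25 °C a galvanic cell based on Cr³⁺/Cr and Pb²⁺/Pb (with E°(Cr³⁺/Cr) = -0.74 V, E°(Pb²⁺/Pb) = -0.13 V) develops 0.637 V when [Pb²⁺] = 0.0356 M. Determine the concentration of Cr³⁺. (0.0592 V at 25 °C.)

From the Nernst equation, log Q = n(E° − E)/0.0592 = 6(0.61 − 0.637)/0.0592 = -2.736, so Q = 0.00183.
With Q = [Cr³⁺]^2/[Pb²⁺]^3 and the known concentrations, [Cr³⁺]^2 in the numerator gives [Cr³⁺] = 2.9 × 10^-4 M.

2.9 × 10^-4 M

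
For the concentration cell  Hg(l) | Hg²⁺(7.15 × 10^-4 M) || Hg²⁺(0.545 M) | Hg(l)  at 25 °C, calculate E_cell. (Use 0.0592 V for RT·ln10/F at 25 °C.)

0.085 V

Both half-cells are Hg²⁺/Hg, so E°_cell = 0. The concentrated side is the cathode; the cell reaction moves Hg²⁺ from high to low concentration with n = 2.
Q = [Hg²⁺]_dilute/[Hg²⁺]_conc = 7.15 × 10^-4/0.545 = 0.00131.
E = 0 − (0.0592/2) log Q = −(0.0592/2)(-2.882) = 0.0853 V.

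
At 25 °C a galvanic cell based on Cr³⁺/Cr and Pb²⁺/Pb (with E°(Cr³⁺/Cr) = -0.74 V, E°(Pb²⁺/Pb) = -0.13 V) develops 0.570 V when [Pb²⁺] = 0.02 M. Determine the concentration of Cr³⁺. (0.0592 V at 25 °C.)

0.3 M

From the Nernst equation, log Q = n(E° − E)/0.0592 = 6(0.61 − 0.570)/0.0592 = 4.054, so Q = 1.13 × 10^4.
With Q = [Cr³⁺]^2/[Pb²⁺]^3 and the known concentrations, [Cr³⁺]^2 in the numerator gives [Cr³⁺] = 0.3 M.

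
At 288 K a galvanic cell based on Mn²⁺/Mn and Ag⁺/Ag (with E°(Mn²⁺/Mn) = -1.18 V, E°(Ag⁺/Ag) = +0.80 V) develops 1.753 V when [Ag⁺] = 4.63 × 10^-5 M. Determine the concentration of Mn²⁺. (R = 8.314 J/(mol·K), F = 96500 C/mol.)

From the Nernst equation, ln Q = nF(E° − E)/RT = 2×96500×(1.98 − 1.753)/(8.314×288) = 18.297, so Q = 8.84 × 10^7.
With Q = [Mn²⁺]/[Ag⁺]^2 and the known concentrations, [Mn²⁺] in the numerator gives [Mn²⁺] = 0.19 M.

0.19 M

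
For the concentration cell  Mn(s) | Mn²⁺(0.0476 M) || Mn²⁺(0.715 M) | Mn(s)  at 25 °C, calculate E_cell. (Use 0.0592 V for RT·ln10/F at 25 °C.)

0.035 V

Both half-cells are Mn²⁺/Mn, so E°_cell = 0. The concentrated side is the cathode; the cell reaction moves Mn²⁺ from high to low concentration with n = 2.
Q = [Mn²⁺]_dilute/[Mn²⁺]_conc = 0.0476/0.715 = 0.0666.
E = 0 − (0.0592/2) log Q = −(0.0592/2)(-1.177) = 0.0348 V.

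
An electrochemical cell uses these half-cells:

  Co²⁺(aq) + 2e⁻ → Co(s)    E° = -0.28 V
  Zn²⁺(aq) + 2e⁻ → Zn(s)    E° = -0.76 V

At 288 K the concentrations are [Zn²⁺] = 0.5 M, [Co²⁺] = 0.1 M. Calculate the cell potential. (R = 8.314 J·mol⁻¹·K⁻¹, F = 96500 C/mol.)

The Co²⁺/Co couple has the higher reduction potential and acts as the cathode, so E°_cell = -0.28 − (-0.76) = 0.48 V.
Balancing electrons gives n = 2; the reaction quotient is Q = [Zn²⁺]/[Co²⁺] = 5.00.
E = E° − (RT/nF) ln Q = 0.48 − (8.314×288)/(2×96500) × (1.609) = 0.480 − 0.020 = 0.460 V.

0.460 V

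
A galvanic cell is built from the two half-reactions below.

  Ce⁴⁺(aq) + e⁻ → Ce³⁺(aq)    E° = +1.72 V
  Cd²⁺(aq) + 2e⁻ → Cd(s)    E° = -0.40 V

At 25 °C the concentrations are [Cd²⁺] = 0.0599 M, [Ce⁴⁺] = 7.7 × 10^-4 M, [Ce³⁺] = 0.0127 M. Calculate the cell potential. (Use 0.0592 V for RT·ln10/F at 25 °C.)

2.08 V

The Ce⁴⁺/Ce³⁺ couple has the higher reduction potential and acts as the cathode, so E°_cell = +1.72 − (-0.40) = 2.12 V.
Balancing electrons gives n = 2; the reaction quotient is Q = [Cd²⁺]·[Ce³⁺]^2/[Ce⁴⁺]^2 = 16.3.
At 25 °C, E = E° − (0.0592/n) log Q = 2.12 − (0.0592/2)(1.212) = 2.120 − 0.036 = 2.084 V.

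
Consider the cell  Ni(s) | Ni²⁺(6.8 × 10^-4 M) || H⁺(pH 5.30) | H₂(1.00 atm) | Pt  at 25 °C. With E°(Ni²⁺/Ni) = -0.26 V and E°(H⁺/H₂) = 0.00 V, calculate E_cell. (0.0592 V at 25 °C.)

The hydrogen couple is the cathode, so E°_cell = 0.26 V; n = 2.
[H⁺] = 10^(−5.30) = 5 × 10^-6 M, and Q = [Ni²⁺]·P(H₂) / [H⁺]^2 = 2.71 × 10^7.
E = E° − (0.0592/2) log Q = 0.26 − (0.0592/2)(7.433) = 0.040 V.

0.040 V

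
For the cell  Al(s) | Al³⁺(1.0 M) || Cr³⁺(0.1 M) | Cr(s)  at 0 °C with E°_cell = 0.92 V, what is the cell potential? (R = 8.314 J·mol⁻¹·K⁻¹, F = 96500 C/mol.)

0.902 V

Balancing electrons gives n = 3; the reaction quotient is Q = [Al³⁺]/[Cr³⁺] = 10.0.
E = E° − (RT/nF) ln Q = 0.92 − (8.314×273)/(3×96500) × (2.303) = 0.920 − 0.018 = 0.902 V.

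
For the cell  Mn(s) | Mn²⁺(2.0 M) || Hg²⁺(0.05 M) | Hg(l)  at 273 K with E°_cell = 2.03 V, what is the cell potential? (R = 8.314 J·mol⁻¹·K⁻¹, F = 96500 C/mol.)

Balancing electrons gives n = 2; the reaction quotient is Q = [Mn²⁺]/[Hg²⁺] = 40.0.
E = E° − (RT/nF) ln Q = 2.03 − (8.314×273)/(2×96500) × (3.689) = 2.030 − 0.043 = 1.987 V.

1.99 V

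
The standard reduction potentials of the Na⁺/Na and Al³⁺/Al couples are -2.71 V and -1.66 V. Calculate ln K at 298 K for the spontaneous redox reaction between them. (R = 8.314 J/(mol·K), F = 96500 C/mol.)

ln K = 122.7

E°_cell = -1.66 − (-2.71) = 1.05 V, with n = 3 electrons transferred.
At equilibrium E = 0, so the Nernst equation gives ln K = nFE°/RT = (3)(96500)(1.05)/((8.314)(298)) = 122.69.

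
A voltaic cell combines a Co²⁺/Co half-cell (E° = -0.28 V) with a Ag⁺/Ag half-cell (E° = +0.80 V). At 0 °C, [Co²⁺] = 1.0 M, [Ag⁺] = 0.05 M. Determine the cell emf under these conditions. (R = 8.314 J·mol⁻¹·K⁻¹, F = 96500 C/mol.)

The Ag⁺/Ag couple has the higher reduction potential and acts as the cathode, so E°_cell = +0.80 − (-0.28) = 1.08 V.
Balancing electrons gives n = 2; the reaction quotient is Q = [Co²⁺]/[Ag⁺]^2 = 400.
E = E° − (RT/nF) ln Q = 1.08 − (8.314×273)/(2×96500) × (5.991) = 1.080 − 0.070 = 1.010 V.

1.01 V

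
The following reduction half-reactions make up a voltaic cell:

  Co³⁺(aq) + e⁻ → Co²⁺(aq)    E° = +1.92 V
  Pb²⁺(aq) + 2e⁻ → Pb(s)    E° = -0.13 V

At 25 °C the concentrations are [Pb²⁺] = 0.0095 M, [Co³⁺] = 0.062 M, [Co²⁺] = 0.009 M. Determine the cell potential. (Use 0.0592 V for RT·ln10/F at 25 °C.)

2.16 V

The Co³⁺/Co²⁺ couple has the higher reduction potential and acts as the cathode, so E°_cell = +1.92 − (-0.13) = 2.05 V.
Balancing electrons gives n = 2; the reaction quotient is Q = [Pb²⁺]·[Co²⁺]^2/[Co³⁺]^2 = 2 × 10^-4.
At 25 °C, E = E° − (0.0592/n) log Q = 2.05 − (0.0592/2)(-3.699) = 2.050 + 0.109 = 2.159 V.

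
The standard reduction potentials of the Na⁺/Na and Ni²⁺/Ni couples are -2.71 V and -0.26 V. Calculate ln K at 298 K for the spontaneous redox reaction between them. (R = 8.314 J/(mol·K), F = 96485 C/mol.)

E°_cell = -0.26 − (-2.71) = 2.45 V, with n = 2 electrons transferred.
At equilibrium E = 0, so the Nernst equation gives ln K = nFE°/RT = (2)(96485)(2.45)/((8.314)(298)) = 190.82.

ln K = 190.8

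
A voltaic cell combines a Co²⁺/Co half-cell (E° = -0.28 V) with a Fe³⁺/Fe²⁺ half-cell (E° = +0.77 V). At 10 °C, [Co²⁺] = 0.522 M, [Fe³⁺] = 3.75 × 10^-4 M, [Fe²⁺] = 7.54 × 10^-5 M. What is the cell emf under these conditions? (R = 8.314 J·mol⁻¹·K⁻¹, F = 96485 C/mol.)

1.10 V

The Fe³⁺/Fe²⁺ couple has the higher reduction potential and acts as the cathode, so E°_cell = +0.77 − (-0.28) = 1.05 V.
Balancing electrons gives n = 2; the reaction quotient is Q = [Co²⁺]·[Fe²⁺]^2/[Fe³⁺]^2 = 0.0211.
E = E° − (RT/nF) ln Q = 1.05 − (8.314×283)/(2×96485) × (-3.858) = 1.050 + 0.047 = 1.097 V.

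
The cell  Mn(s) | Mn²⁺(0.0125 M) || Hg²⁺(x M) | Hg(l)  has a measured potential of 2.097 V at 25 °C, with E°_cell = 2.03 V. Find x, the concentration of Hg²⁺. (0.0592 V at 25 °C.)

From the Nernst equation, log Q = n(E° − E)/0.0592 = 2(2.03 − 2.097)/0.0592 = -2.264, so Q = 0.00545.
With Q = [Mn²⁺]/[Hg²⁺] and the known concentrations, [Hg²⁺] in the denominator gives [Hg²⁺] = 2.3 M.

2.3 M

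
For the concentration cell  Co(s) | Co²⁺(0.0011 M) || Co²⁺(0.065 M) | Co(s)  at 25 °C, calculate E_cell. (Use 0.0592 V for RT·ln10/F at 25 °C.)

0.052 V

Both half-cells are Co²⁺/Co, so E°_cell = 0. The concentrated side is the cathode; the cell reaction moves Co²⁺ from high to low concentration with n = 2.
Q = [Co²⁺]_dilute/[Co²⁺]_conc = 0.0011/0.065 = 0.0169.
E = 0 − (0.0592/2) log Q = −(0.0592/2)(-1.772) = 0.0525 V.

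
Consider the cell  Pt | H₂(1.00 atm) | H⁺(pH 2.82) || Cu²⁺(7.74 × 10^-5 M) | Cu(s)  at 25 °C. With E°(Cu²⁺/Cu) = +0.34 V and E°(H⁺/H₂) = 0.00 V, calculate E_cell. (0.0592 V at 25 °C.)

0.39 V

The Cu²⁺/Cu couple is the cathode, so E°_cell = 0.34 V; n = 2.
[H⁺] = 10^(−2.82) = 0.0015 M, and Q = [H⁺]^2 / ([Cu²⁺]·P(H₂)) = 0.0296.
E = E° − (0.0592/2) log Q = 0.34 − (0.0592/2)(-1.529) = 0.385 V.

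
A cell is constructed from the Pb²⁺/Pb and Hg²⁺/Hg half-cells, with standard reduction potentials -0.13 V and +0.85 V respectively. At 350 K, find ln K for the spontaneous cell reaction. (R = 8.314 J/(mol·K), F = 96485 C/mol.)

E°_cell = +0.85 − (-0.13) = 0.98 V, with n = 2 electrons transferred.
At equilibrium E = 0, so the Nernst equation gives ln K = nFE°/RT = (2)(96485)(0.98)/((8.314)(350)) = 64.99.

ln K = 65.0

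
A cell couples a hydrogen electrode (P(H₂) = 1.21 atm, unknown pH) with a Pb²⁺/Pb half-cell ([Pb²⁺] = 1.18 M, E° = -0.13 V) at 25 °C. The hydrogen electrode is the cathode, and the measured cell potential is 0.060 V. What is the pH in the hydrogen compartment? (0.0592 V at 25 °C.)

pH = 1.11

E°_cell = 0.13 V and n = 2.
log Q = n(E° − E)/0.0592 = 2×(0.13 − 0.060)/0.0592 = 2.365.
With Q = [Pb²⁺]·P(H₂) / [H⁺]^2, solving for [H⁺] gives log[H⁺] = -1.105, so pH = 1.11.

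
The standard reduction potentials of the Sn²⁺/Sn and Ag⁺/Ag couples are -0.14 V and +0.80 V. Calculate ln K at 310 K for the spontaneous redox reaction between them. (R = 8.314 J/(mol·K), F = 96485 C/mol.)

ln K = 70.4

E°_cell = +0.80 − (-0.14) = 0.94 V, with n = 2 electrons transferred.
At equilibrium E = 0, so the Nernst equation gives ln K = nFE°/RT = (2)(96485)(0.94)/((8.314)(310)) = 70.38.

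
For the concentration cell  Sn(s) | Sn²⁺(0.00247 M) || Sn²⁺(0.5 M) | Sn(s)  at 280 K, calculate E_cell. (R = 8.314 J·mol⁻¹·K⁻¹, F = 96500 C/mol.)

0.064 V

Both half-cells are Sn²⁺/Sn, so E°_cell = 0. The concentrated side is the cathode; the cell reaction moves Sn²⁺ from high to low concentration with n = 2.
Q = [Sn²⁺]_dilute/[Sn²⁺]_conc = 0.00247/0.5 = 0.00494.
E = 0 − (RT/nF) ln Q = −((8.314×280)/(2×96500))(-5.310) = 0.0640 V.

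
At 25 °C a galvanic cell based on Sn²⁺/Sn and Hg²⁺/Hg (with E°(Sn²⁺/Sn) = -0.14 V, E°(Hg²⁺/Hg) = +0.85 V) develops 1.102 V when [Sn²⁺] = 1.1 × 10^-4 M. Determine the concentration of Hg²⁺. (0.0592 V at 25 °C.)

0.67 M

From the Nernst equation, log Q = n(E° − E)/0.0592 = 2(0.99 − 1.102)/0.0592 = -3.784, so Q = 1.65 × 10^-4.
With Q = [Sn²⁺]/[Hg²⁺] and the known concentrations, [Hg²⁺] in the denominator gives [Hg²⁺] = 0.67 M.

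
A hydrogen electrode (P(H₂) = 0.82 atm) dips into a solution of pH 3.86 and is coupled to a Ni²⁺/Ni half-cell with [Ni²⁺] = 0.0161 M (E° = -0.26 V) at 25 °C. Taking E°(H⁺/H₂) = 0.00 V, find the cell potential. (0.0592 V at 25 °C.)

0.087 V

The hydrogen couple is the cathode, so E°_cell = 0.26 V; n = 2.
[H⁺] = 10^(−3.86) = 1.4 × 10^-4 M, and Q = [Ni²⁺]·P(H₂) / [H⁺]^2 = 6.93 × 10^5.
E = E° − (0.0592/2) log Q = 0.26 − (0.0592/2)(5.841) = 0.087 V.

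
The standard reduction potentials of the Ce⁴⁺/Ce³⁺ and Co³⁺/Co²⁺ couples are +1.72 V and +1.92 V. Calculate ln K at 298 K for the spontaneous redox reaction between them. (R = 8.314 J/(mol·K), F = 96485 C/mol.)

ln K = 7.8

E°_cell = +1.92 − (+1.72) = 0.20 V, with n = 1 electron transferred.
At equilibrium E = 0, so the Nernst equation gives ln K = nFE°/RT = (1)(96485)(0.20)/((8.314)(298)) = 7.79.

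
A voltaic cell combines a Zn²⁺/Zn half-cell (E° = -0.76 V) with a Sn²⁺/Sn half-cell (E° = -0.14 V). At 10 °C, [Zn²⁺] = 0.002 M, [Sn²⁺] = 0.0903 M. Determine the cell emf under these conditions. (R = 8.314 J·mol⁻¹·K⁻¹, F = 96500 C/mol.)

0.666 V

The Sn²⁺/Sn couple has the higher reduction potential and acts as the cathode, so E°_cell = -0.14 − (-0.76) = 0.62 V.
Balancing electrons gives n = 2; the reaction quotient is Q = [Zn²⁺]/[Sn²⁺] = 0.0221.
E = E° − (RT/nF) ln Q = 0.62 − (8.314×283)/(2×96500) × (-3.810) = 0.620 + 0.046 = 0.666 V.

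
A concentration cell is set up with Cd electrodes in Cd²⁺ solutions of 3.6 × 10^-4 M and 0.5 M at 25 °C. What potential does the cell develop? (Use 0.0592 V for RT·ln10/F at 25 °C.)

Both half-cells are Cd²⁺/Cd, so E°_cell = 0. The concentrated side is the cathode; the cell reaction moves Cd²⁺ from high to low concentration with n = 2.
Q = [Cd²⁺]_dilute/[Cd²⁺]_conc = 3.6 × 10^-4/0.5 = 7.2 × 10^-4.
E = 0 − (0.0592/2) log Q = −(0.0592/2)(-3.143) = 0.0930 V.

0.093 V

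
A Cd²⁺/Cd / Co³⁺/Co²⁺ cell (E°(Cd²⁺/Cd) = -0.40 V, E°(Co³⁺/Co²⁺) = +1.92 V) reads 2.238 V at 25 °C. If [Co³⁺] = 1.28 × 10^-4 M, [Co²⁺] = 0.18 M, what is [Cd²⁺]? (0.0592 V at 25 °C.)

3 × 10^-4 M

From the Nernst equation, log Q = n(E° − E)/0.0592 = 2(2.32 − 2.238)/0.0592 = 2.770, so Q = 589.
With Q = [Cd²⁺]·[Co²⁺]^2/[Co³⁺]^2 and the known concentrations, [Cd²⁺] in the numerator gives [Cd²⁺] = 3 × 10^-4 M.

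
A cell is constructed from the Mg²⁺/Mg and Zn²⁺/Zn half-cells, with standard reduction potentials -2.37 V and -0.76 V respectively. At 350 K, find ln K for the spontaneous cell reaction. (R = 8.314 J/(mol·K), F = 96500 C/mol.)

E°_cell = -0.76 − (-2.37) = 1.61 V, with n = 2 electrons transferred.
At equilibrium E = 0, so the Nernst equation gives ln K = nFE°/RT = (2)(96500)(1.61)/((8.314)(350)) = 106.78.

ln K = 106.8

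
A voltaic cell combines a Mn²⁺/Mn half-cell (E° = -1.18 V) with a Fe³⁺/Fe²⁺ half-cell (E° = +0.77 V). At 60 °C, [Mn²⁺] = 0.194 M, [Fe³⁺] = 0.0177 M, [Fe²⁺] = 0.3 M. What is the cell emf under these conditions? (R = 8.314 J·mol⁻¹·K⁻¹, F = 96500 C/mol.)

1.89 V

The Fe³⁺/Fe²⁺ couple has the higher reduction potential and acts as the cathode, so E°_cell = +0.77 − (-1.18) = 1.95 V.
Balancing electrons gives n = 2; the reaction quotient is Q = [Mn²⁺]·[Fe²⁺]^2/[Fe³⁺]^2 = 55.7.
E = E° − (RT/nF) ln Q = 1.95 − (8.314×333)/(2×96500) × (4.021) = 1.950 − 0.058 = 1.892 V.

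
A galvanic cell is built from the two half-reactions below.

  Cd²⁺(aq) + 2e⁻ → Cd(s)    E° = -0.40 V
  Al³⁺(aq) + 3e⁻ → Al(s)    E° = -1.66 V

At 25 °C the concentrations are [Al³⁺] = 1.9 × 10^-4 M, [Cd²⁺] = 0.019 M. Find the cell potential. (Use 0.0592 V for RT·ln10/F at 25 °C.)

1.28 V

The Cd²⁺/Cd couple has the higher reduction potential and acts as the cathode, so E°_cell = -0.40 − (-1.66) = 1.26 V.
Balancing electrons gives n = 6; the reaction quotient is Q = [Al³⁺]^2/[Cd²⁺]^3 = 0.00526.
At 25 °C, E = E° − (0.0592/n) log Q = 1.26 − (0.0592/6)(-2.279) = 1.260 + 0.022 = 1.282 V.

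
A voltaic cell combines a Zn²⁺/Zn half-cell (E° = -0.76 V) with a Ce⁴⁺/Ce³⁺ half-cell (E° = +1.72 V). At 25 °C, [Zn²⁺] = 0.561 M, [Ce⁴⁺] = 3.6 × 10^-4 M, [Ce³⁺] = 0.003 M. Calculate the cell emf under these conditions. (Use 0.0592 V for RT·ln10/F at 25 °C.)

The Ce⁴⁺/Ce³⁺ couple has the higher reduction potential and acts as the cathode, so E°_cell = +1.72 − (-0.76) = 2.48 V.
Balancing electrons gives n = 2; the reaction quotient is Q = [Zn²⁺]·[Ce³⁺]^2/[Ce⁴⁺]^2 = 39.0.
At 25 °C, E = E° − (0.0592/n) log Q = 2.48 − (0.0592/2)(1.591) = 2.480 − 0.047 = 2.433 V.

2.43 V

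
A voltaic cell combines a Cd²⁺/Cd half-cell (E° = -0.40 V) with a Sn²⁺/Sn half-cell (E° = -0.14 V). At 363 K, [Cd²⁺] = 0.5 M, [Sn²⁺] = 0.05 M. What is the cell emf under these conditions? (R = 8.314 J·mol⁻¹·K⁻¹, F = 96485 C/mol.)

The Sn²⁺/Sn couple has the higher reduction potential and acts as the cathode, so E°_cell = -0.14 − (-0.40) = 0.26 V.
Balancing electrons gives n = 2; the reaction quotient is Q = [Cd²⁺]/[Sn²⁺] = 10.0.
E = E° − (RT/nF) ln Q = 0.26 − (8.314×363)/(2×96485) × (2.303) = 0.260 − 0.036 = 0.224 V.

0.224 V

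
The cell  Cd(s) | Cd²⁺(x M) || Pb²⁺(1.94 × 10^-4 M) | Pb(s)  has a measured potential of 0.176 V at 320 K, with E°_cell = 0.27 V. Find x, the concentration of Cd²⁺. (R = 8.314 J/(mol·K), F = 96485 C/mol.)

0.18 M

From the Nernst equation, ln Q = nF(E° − E)/RT = 2×96485×(0.27 − 0.176)/(8.314×320) = 6.818, so Q = 914.
With Q = [Cd²⁺]/[Pb²⁺] and the known concentrations, [Cd²⁺] in the numerator gives [Cd²⁺] = 0.18 M.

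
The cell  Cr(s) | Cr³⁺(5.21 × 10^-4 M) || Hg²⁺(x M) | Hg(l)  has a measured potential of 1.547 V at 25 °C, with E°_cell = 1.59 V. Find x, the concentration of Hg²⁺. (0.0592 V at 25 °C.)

2.3 × 10^-4 M

From the Nernst equation, log Q = n(E° − E)/0.0592 = 6(1.59 − 1.547)/0.0592 = 4.358, so Q = 2.28 × 10^4.
With Q = [Cr³⁺]^2/[Hg²⁺]^3 and the known concentrations, [Hg²⁺]^3 in the denominator gives [Hg²⁺] = 2.3 × 10^-4 M.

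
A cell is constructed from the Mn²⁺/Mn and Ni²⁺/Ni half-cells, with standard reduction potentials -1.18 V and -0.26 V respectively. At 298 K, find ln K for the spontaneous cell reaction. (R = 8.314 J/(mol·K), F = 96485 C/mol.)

ln K = 71.7

E°_cell = -0.26 − (-1.18) = 0.92 V, with n = 2 electrons transferred.
At equilibrium E = 0, so the Nernst equation gives ln K = nFE°/RT = (2)(96485)(0.92)/((8.314)(298)) = 71.66.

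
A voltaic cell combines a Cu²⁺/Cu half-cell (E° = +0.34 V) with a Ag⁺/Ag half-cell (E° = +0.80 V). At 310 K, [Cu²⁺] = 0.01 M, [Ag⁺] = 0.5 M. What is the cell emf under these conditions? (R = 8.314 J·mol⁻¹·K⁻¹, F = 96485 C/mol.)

The Ag⁺/Ag couple has the higher reduction potential and acts as the cathode, so E°_cell = +0.80 − (+0.34) = 0.46 V.
Balancing electrons gives n = 2; the reaction quotient is Q = [Cu²⁺]/[Ag⁺]^2 = 0.0400.
E = E° − (RT/nF) ln Q = 0.46 − (8.314×310)/(2×96485) × (-3.219) = 0.460 + 0.043 = 0.503 V.

0.503 V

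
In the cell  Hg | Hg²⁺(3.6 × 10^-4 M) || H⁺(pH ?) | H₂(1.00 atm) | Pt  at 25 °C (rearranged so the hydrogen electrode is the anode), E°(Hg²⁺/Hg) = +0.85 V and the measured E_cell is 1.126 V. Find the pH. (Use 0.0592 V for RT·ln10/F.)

E°_cell = 0.85 V and n = 2.
log Q = n(E° − E)/0.0592 = 2×(0.85 − 1.126)/0.0592 = -9.324.
With Q = [H⁺]^2 / ([Hg²⁺]·P(H₂)), solving for [H⁺] gives log[H⁺] = -6.384, so pH = 6.38.

pH = 6.38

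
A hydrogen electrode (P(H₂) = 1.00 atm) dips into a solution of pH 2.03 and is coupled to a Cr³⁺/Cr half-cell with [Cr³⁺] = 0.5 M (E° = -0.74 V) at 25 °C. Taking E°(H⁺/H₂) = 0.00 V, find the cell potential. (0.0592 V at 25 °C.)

The hydrogen couple is the cathode, so E°_cell = 0.74 V; n = 6.
[H⁺] = 10^(−2.03) = 0.0093 M, and Q = [Cr³⁺]^2·P(H₂)^3 / [H⁺]^6 = 3.78 × 10^11.
E = E° − (0.0592/6) log Q = 0.74 − (0.0592/6)(11.578) = 0.626 V.

0.63 V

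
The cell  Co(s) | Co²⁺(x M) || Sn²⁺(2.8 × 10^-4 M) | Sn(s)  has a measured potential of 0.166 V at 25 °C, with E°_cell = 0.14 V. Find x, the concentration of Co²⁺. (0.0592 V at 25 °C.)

From the Nernst equation, log Q = n(E° − E)/0.0592 = 2(0.14 − 0.166)/0.0592 = -0.878, so Q = 0.132.
With Q = [Co²⁺]/[Sn²⁺] and the known concentrations, [Co²⁺] in the numerator gives [Co²⁺] = 3.7 × 10^-5 M.

3.7 × 10^-5 M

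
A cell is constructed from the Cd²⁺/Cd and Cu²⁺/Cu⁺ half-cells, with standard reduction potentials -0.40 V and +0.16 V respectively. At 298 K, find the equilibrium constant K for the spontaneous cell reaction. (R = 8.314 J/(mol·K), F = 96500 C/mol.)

8.8 × 10^18

E°_cell = +0.16 − (-0.40) = 0.56 V, with n = 2 electrons transferred.
At equilibrium E = 0, so the Nernst equation gives ln K = nFE°/RT = (2)(96500)(0.56)/((8.314)(298)) = 43.62.
K = e^43.62 = 8.8 × 10^18.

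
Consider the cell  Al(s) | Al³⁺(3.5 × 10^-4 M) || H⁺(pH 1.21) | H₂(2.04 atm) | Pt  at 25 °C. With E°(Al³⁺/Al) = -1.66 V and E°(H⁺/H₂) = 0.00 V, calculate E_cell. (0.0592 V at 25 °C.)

1.65 V

The hydrogen couple is the cathode, so E°_cell = 1.66 V; n = 6.
[H⁺] = 10^(−1.21) = 0.062 M, and Q = [Al³⁺]^2·P(H₂)^3 / [H⁺]^6 = 18.9.
E = E° − (0.0592/6) log Q = 1.66 − (0.0592/6)(1.277) = 1.647 V.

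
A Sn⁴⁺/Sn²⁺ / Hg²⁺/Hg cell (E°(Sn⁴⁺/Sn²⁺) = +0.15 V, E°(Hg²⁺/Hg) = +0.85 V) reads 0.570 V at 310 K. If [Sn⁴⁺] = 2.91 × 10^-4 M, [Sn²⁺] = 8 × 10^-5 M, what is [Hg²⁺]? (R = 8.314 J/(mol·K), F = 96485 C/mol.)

From the Nernst equation, ln Q = nF(E° − E)/RT = 2×96485×(0.70 − 0.570)/(8.314×310) = 9.733, so Q = 1.69 × 10^4.
With Q = [Sn⁴⁺]/([Sn²⁺]·[Hg²⁺]) and the known concentrations, [Hg²⁺] in the denominator gives [Hg²⁺] = 2.2 × 10^-4 M.

2.2 × 10^-4 M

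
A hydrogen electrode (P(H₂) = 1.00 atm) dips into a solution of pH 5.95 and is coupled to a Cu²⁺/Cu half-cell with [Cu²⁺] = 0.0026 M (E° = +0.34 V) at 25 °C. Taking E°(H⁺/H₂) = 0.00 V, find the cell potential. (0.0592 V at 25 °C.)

0.62 V

The Cu²⁺/Cu couple is the cathode, so E°_cell = 0.34 V; n = 2.
[H⁺] = 10^(−5.95) = 1.1 × 10^-6 M, and Q = [H⁺]^2 / ([Cu²⁺]·P(H₂)) = 4.84 × 10^-10.
E = E° − (0.0592/2) log Q = 0.34 − (0.0592/2)(-9.315) = 0.616 V.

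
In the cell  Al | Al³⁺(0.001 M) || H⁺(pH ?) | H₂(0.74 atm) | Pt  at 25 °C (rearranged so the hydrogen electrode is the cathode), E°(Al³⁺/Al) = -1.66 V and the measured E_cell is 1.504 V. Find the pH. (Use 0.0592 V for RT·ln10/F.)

E°_cell = 1.66 V and n = 6.
log Q = n(E° − E)/0.0592 = 6×(1.66 − 1.504)/0.0592 = 15.811.
With Q = [Al³⁺]^2·P(H₂)^3 / [H⁺]^6, solving for [H⁺] gives log[H⁺] = -3.701, so pH = 3.70.

pH = 3.70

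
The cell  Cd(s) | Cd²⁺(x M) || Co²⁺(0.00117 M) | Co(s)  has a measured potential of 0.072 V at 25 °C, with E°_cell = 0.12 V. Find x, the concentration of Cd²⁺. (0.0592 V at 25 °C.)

0.049 M

From the Nernst equation, log Q = n(E° − E)/0.0592 = 2(0.12 − 0.072)/0.0592 = 1.622, so Q = 41.8.
With Q = [Cd²⁺]/[Co²⁺] and the known concentrations, [Cd²⁺] in the numerator gives [Cd²⁺] = 0.049 M.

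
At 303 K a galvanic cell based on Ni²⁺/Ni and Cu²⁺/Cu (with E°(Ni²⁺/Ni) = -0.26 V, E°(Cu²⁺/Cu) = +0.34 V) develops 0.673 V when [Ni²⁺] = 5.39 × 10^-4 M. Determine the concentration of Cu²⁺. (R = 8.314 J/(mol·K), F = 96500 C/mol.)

From the Nernst equation, ln Q = nF(E° − E)/RT = 2×96500×(0.60 − 0.673)/(8.314×303) = -5.593, so Q = 0.00372.
With Q = [Ni²⁺]/[Cu²⁺] and the known concentrations, [Cu²⁺] in the denominator gives [Cu²⁺] = 0.14 M.

0.14 M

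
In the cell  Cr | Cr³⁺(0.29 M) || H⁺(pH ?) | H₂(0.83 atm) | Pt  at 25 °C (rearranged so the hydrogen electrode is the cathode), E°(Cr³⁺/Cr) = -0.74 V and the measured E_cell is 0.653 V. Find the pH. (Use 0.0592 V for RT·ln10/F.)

E°_cell = 0.74 V and n = 6.
log Q = n(E° − E)/0.0592 = 6×(0.74 − 0.653)/0.0592 = 8.818.
With Q = [Cr³⁺]^2·P(H₂)^3 / [H⁺]^6, solving for [H⁺] gives log[H⁺] = -1.689, so pH = 1.69.

pH = 1.69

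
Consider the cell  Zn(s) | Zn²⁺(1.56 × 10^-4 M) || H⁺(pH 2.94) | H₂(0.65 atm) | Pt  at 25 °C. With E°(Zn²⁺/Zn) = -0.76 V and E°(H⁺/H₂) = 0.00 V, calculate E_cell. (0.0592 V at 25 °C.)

0.70 V

The hydrogen couple is the cathode, so E°_cell = 0.76 V; n = 2.
[H⁺] = 10^(−2.94) = 0.0011 M, and Q = [Zn²⁺]·P(H₂) / [H⁺]^2 = 76.9.
E = E° − (0.0592/2) log Q = 0.76 − (0.0592/2)(1.886) = 0.704 V.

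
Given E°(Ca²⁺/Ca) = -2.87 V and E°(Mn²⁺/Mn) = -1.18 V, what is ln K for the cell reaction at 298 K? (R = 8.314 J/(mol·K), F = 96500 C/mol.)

E°_cell = -1.18 − (-2.87) = 1.69 V, with n = 2 electrons transferred.
At equilibrium E = 0, so the Nernst equation gives ln K = nFE°/RT = (2)(96500)(1.69)/((8.314)(298)) = 131.65.

ln K = 131.6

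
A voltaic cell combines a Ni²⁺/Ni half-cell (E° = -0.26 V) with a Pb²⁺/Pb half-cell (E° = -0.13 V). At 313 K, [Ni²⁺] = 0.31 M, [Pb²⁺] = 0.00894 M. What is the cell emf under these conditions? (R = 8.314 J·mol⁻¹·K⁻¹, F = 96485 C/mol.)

0.082 V

The Pb²⁺/Pb couple has the higher reduction potential and acts as the cathode, so E°_cell = -0.13 − (-0.26) = 0.13 V.
Balancing electrons gives n = 2; the reaction quotient is Q = [Ni²⁺]/[Pb²⁺] = 34.7.
E = E° − (RT/nF) ln Q = 0.13 − (8.314×313)/(2×96485) × (3.546) = 0.130 − 0.048 = 0.082 V.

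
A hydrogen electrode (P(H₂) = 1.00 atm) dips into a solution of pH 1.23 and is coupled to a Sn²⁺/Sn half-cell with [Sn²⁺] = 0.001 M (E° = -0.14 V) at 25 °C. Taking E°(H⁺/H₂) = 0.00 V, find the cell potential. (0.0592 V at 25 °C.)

0.16 V

The hydrogen couple is the cathode, so E°_cell = 0.14 V; n = 2.
[H⁺] = 10^(−1.23) = 0.059 M, and Q = [Sn²⁺]·P(H₂) / [H⁺]^2 = 0.288.
E = E° − (0.0592/2) log Q = 0.14 − (0.0592/2)(-0.540) = 0.156 V.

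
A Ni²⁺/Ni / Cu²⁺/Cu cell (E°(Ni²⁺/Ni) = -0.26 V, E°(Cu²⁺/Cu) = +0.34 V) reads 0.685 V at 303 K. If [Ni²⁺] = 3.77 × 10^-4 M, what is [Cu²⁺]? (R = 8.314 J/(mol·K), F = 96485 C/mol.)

0.25 M

From the Nernst equation, ln Q = nF(E° − E)/RT = 2×96485×(0.60 − 0.685)/(8.314×303) = -6.511, so Q = 0.00149.
With Q = [Ni²⁺]/[Cu²⁺] and the known concentrations, [Cu²⁺] in the denominator gives [Cu²⁺] = 0.25 M.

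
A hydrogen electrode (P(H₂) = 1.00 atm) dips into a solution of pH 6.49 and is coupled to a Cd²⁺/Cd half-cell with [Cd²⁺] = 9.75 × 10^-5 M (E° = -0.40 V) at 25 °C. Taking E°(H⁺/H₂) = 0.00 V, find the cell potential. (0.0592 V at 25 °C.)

The hydrogen couple is the cathode, so E°_cell = 0.40 V; n = 2.
[H⁺] = 10^(−6.49) = 3.2 × 10^-7 M, and Q = [Cd²⁺]·P(H₂) / [H⁺]^2 = 9.31 × 10^8.
E = E° − (0.0592/2) log Q = 0.40 − (0.0592/2)(8.969) = 0.135 V.

0.13 V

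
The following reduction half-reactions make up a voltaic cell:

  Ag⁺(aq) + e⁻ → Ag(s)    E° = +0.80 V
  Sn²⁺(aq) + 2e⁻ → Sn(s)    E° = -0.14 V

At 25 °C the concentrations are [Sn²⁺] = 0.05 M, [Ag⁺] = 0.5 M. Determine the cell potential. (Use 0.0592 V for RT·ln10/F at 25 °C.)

The Ag⁺/Ag couple has the higher reduction potential and acts as the cathode, so E°_cell = +0.80 − (-0.14) = 0.94 V.
Balancing electrons gives n = 2; the reaction quotient is Q = [Sn²⁺]/[Ag⁺]^2 = 0.200.
At 25 °C, E = E° − (0.0592/n) log Q = 0.94 − (0.0592/2)(-0.699) = 0.940 + 0.021 = 0.961 V.

0.961 V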